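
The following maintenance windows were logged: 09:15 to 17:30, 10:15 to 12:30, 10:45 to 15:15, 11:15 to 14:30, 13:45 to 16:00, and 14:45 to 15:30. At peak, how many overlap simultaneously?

Sweep endpoints in order; track running count of active intervals.
Peak of 4 reached at 11:15.

4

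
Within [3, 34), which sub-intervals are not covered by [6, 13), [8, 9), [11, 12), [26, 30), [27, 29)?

[3, 6) ∪ [13, 26) ∪ [30, 34)

After merging, the occupied span is [6, 13), [26, 30).
Uncovered inside [3, 34): [3, 6), [13, 26), [30, 34).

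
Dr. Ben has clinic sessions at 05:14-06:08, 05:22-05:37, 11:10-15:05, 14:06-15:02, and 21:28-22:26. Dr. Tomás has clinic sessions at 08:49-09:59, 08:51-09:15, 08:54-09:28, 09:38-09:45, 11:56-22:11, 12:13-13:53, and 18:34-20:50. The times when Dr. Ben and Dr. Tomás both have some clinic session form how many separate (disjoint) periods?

Merge the first list: 05:14-06:08, 11:10-15:05, 21:28-22:26.
Merge the second list: 08:49-09:59, 11:56-22:11.
A ∩ B = 11:56-15:05, 21:28-22:11.
That is 2 disjoint pieces.

2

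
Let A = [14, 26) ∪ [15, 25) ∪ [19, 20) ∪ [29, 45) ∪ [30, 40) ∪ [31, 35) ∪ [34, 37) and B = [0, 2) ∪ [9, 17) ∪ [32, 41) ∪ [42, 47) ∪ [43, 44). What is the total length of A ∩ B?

Merge the first list: [14, 26), [29, 45).
Merge the second list: [0, 2), [9, 17), [32, 41), [42, 47).
A ∩ B = [14, 17), [32, 41), [42, 45).
Total: 3 + 9 + 3 = 15.

15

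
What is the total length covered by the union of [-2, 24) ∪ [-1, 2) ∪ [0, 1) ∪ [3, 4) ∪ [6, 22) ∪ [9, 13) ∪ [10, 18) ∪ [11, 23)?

Merged: [-2, 24).
Length: 26.

26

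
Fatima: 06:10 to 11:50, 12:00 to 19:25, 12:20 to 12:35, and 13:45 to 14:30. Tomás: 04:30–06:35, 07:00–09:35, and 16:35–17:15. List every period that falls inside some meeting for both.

First set merges to 06:10–11:50, 12:00–19:25.
06:10–11:50 ∩ B → 06:10–06:35, 07:00–09:35.
12:00–19:25 ∩ B → 16:35–17:15.

06:10–06:35, 07:00–09:35, 16:35–17:15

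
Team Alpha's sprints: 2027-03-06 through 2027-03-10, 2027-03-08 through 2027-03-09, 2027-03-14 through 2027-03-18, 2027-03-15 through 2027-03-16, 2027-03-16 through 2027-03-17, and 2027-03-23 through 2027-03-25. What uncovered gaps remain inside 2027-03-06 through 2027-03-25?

2027-03-11 through 2027-03-13, 2027-03-19 through 2027-03-22

The merged coverage is 2027-03-06 through 2027-03-10, 2027-03-14 through 2027-03-18, 2027-03-23 through 2027-03-25.
Complement within 2027-03-06 through 2027-03-25: 2027-03-11 through 2027-03-13, 2027-03-19 through 2027-03-22.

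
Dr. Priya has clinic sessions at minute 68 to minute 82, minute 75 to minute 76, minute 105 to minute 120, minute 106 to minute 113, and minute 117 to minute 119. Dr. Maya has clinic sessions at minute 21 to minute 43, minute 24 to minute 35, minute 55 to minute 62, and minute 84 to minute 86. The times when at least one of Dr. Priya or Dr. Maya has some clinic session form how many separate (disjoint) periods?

Merge the first list: minute 68 to minute 82, minute 105 to minute 120.
Merge the second list: minute 21 to minute 43, minute 55 to minute 62, minute 84 to minute 86.
A ∪ B = minute 21 to minute 43, minute 55 to minute 62, minute 68 to minute 82, minute 84 to minute 86, minute 105 to minute 120.
That is 5 disjoint pieces.

5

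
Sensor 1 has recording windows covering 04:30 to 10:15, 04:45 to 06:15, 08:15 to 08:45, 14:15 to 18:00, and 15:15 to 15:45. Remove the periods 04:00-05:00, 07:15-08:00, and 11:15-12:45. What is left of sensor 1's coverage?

05:00–07:15, 08:00–10:15, 14:15–18:00

A, merged: 04:30–10:15, 14:15–18:00.
04:30–10:15 minus B → 05:00–07:15, 08:00–10:15.
14:15–18:00: no B overlap → unchanged.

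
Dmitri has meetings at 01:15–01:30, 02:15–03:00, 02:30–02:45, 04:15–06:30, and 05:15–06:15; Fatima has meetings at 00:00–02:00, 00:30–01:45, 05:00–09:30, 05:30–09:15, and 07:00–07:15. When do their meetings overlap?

01:15–01:30, 05:00–06:30

A, merged: 01:15–01:30, 02:15–03:00, 04:15–06:30.
B, merged: 00:00–02:00, 05:00–09:30.
01:15–01:30 ∩ B → 01:15–01:30.
02:15–03:00 meets no B interval.
04:15–06:30 ∩ B → 05:00–06:30.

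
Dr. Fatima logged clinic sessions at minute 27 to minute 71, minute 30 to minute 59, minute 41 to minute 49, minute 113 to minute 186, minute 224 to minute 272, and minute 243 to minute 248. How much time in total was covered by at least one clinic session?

Merged: minute 27 to minute 71, minute 113 to minute 186, minute 224 to minute 272.
Lengths: 44 minutes + 73 minutes + 48 minutes = 165 minutes.

165 minutes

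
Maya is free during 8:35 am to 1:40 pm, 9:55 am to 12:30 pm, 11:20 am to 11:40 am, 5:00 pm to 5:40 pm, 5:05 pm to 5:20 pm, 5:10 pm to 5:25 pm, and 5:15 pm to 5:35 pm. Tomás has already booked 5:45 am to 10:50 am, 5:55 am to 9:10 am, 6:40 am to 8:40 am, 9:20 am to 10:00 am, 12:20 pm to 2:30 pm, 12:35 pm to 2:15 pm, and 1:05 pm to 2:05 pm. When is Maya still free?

10:50 am–12:20 pm, 5:00 pm–5:40 pm

First set merges to 8:35 am–1:40 pm, 5:00 pm–5:40 pm.
Second set merges to 5:45 am–10:50 am, 12:20 pm–2:30 pm.
8:35 am–1:40 pm minus B → 10:50 am–12:20 pm.
5:00 pm–5:40 pm: no B overlap → unchanged.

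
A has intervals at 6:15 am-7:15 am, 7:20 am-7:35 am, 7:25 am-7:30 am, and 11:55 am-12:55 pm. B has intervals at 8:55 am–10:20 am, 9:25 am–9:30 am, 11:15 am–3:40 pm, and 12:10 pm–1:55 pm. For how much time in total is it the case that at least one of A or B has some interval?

7 h 5 min

A, merged: 6:15 am-7:15 am, 7:20 am-7:35 am, 11:55 am-12:55 pm.
B, merged: 8:55 am-10:20 am, 11:15 am-3:40 pm.
A ∪ B = 6:15 am-7:15 am, 7:20 am-7:35 am, 8:55 am-10:20 am, 11:15 am-3:40 pm.
Total: 1 h + 15 min + 1 h 25 min + 4 h 25 min = 7 h 5 min.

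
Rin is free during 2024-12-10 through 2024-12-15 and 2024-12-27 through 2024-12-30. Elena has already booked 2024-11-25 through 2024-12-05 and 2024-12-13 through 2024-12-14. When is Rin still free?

2024-12-10 through 2024-12-12, 2024-12-15 through 2024-12-15, 2024-12-27 through 2024-12-30

2024-12-10 through 2024-12-15 \ B = 2024-12-10 through 2024-12-12, 2024-12-15 through 2024-12-15.
2024-12-27 through 2024-12-30: nothing removed.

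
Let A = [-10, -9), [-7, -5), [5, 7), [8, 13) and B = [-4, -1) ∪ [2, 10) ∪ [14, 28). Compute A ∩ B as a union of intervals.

[-10, -9) meets no B interval.
[-7, -5) meets no B interval.
[5, 7) ∩ B → [5, 7).
[8, 13) ∩ B → [8, 10).

[5, 7) ∪ [8, 10)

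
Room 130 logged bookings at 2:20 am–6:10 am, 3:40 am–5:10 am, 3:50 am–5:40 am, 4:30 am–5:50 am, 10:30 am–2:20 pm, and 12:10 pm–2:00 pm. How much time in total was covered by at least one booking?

Merged: 2:20 am–6:10 am, 10:30 am–2:20 pm.
Lengths: 3 h 50 min + 3 h 50 min = 7 h 40 min.

7 h 40 min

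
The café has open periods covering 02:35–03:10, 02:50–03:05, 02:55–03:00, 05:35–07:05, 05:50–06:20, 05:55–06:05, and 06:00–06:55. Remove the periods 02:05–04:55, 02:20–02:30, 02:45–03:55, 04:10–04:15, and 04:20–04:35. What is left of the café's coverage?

05:35-07:05

A, merged: 02:35-03:10, 05:35-07:05.
B, merged: 02:05-04:55.
02:35-03:10: entirely removed.
05:35-07:05: nothing removed.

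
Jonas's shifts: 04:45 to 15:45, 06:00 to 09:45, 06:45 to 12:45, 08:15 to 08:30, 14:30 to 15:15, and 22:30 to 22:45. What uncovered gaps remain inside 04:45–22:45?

After merging, the occupied span is 04:45-15:45, 22:30-22:45.
Complement within 04:45-22:45: 15:45-22:30.

15:45-22:30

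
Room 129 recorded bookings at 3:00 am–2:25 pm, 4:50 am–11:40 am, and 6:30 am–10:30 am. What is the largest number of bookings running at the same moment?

3

Sweep endpoints in order; track running count of active intervals.
Peak of 3 reached at 6:30 am.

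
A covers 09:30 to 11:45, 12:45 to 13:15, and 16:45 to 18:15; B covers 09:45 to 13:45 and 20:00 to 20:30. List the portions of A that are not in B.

09:30–09:45, 16:45–18:15

09:30–11:45 with B removed leaves 09:30–09:45.
12:45–13:15 lies entirely inside B → drops out.
16:45–18:15 is untouched.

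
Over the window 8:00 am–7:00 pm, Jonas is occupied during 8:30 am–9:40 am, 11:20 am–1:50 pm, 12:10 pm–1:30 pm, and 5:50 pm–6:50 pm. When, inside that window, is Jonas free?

8:00 am-8:30 am, 9:40 am-11:20 am, 1:50 pm-5:50 pm, 6:50 pm-7:00 pm

Covered (merged): 8:30 am-9:40 am, 11:20 am-1:50 pm, 5:50 pm-6:50 pm.
Complement within 8:00 am-7:00 pm: 8:00 am-8:30 am, 9:40 am-11:20 am, 1:50 pm-5:50 pm, 6:50 pm-7:00 pm.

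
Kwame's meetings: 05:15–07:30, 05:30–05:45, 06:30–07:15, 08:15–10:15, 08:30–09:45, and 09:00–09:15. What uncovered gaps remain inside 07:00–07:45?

07:30–07:45

The merged coverage is 05:15–07:30, 08:15–10:15.
Gaps within 07:00–07:45: 07:30–07:45.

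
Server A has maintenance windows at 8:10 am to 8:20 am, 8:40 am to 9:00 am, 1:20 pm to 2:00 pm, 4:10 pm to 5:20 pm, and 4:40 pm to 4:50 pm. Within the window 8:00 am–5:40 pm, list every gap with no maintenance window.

8:00 am-8:10 am, 8:20 am-8:40 am, 9:00 am-1:20 pm, 2:00 pm-4:10 pm, 5:20 pm-5:40 pm

After merging, the occupied span is 8:10 am-8:20 am, 8:40 am-9:00 am, 1:20 pm-2:00 pm, 4:10 pm-5:20 pm.
Uncovered inside 8:00 am-5:40 pm: 8:00 am-8:10 am, 8:20 am-8:40 am, 9:00 am-1:20 pm, 2:00 pm-4:10 pm, 5:20 pm-5:40 pm.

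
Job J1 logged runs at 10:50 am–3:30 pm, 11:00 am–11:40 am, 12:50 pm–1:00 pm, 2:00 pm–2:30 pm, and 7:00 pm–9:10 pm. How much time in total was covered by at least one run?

6 h 50 min

Merged: 10:50 am–3:30 pm, 7:00 pm–9:10 pm.
Lengths: 4 h 40 min + 2 h 10 min = 6 h 50 min.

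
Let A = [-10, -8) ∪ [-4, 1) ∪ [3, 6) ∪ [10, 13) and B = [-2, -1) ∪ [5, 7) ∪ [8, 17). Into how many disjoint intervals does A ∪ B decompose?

A ∪ B = [-10, -8), [-4, 1), [3, 7), [8, 17).
That is 4 disjoint pieces.

4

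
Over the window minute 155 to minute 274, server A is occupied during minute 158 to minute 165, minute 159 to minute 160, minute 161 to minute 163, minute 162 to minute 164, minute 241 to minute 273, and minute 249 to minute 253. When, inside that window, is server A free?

The merged coverage is minute 158 to minute 165, minute 241 to minute 273.
Uncovered inside minute 155 to minute 274: minute 155 to minute 158, minute 165 to minute 241, minute 273 to minute 274.

minute 155 to minute 158, minute 165 to minute 241, minute 273 to minute 274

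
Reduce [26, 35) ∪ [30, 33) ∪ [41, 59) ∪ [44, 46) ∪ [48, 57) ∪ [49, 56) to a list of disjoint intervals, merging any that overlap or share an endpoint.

[30, 33) overlaps/touches [26, 35) → extend to [26, 35).
[41, 59) is disjoint → start new block.
[44, 46) overlaps/touches [41, 59) → extend to [41, 59).
[48, 57) overlaps/touches [41, 59) → extend to [41, 59).
[49, 56) overlaps/touches [41, 59) → extend to [41, 59).

[26, 35) ∪ [41, 59)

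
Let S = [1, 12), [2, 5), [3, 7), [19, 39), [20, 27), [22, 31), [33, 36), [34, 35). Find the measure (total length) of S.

31

Merged: [1, 12), [19, 39).
Lengths: 11 + 20 = 31.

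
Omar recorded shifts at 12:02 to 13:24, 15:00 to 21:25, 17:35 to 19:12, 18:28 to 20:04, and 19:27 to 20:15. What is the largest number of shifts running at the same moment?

Walk the sorted start/end points keeping a running depth.
The depth first hits 3 at 18:28.

3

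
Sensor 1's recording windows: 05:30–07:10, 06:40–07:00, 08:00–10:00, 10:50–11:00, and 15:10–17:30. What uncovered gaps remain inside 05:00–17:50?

After merging, the occupied span is 05:30-07:10, 08:00-10:00, 10:50-11:00, 15:10-17:30.
Gaps within 05:00-17:50: 05:00-05:30, 07:10-08:00, 10:00-10:50, 11:00-15:10, 17:30-17:50.

05:00-05:30, 07:10-08:00, 10:00-10:50, 11:00-15:10, 17:30-17:50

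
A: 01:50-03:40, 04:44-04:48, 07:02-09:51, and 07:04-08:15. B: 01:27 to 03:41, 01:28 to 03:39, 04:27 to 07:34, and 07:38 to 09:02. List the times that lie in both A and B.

01:50–03:40, 04:44–04:48, 07:02–07:34, 07:38–09:02

Merge the first list: 01:50–03:40, 04:44–04:48, 07:02–09:51.
Merge the second list: 01:27–03:41, 04:27–07:34, 07:38–09:02.
01:50–03:40 meets the second set on 01:50–03:40.
04:44–04:48 meets the second set on 04:44–04:48.
07:02–09:51 meets the second set on 07:02–07:34, 07:38–09:02.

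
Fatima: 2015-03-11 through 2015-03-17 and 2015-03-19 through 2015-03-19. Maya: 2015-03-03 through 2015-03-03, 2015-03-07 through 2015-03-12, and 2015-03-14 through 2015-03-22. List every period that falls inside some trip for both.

2015-03-11 through 2015-03-17 meets the second set on 2015-03-11 through 2015-03-12, 2015-03-14 through 2015-03-17.
2015-03-19 through 2015-03-19 meets the second set on 2015-03-19 through 2015-03-19.

2015-03-11 through 2015-03-12, 2015-03-14 through 2015-03-17, 2015-03-19 through 2015-03-19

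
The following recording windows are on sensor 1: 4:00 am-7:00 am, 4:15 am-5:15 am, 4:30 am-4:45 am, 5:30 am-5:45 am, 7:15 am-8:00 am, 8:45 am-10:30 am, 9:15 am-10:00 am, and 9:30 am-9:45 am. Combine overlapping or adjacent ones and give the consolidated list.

4:15 am-5:15 am overlaps/touches 4:00 am-7:00 am → extend to 4:00 am-7:00 am.
4:30 am-4:45 am overlaps/touches 4:00 am-7:00 am → extend to 4:00 am-7:00 am.
5:30 am-5:45 am overlaps/touches 4:00 am-7:00 am → extend to 4:00 am-7:00 am.
7:15 am-8:00 am is disjoint → start new block.
8:45 am-10:30 am is disjoint → start new block.
9:15 am-10:00 am overlaps/touches 8:45 am-10:30 am → extend to 8:45 am-10:30 am.
9:30 am-9:45 am overlaps/touches 8:45 am-10:30 am → extend to 8:45 am-10:30 am.

4:00 am-7:00 am, 7:15 am-8:00 am, 8:45 am-10:30 am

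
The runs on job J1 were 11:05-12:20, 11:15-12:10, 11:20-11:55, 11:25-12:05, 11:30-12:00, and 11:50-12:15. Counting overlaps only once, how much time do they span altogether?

1 h 15 min

Merged: 11:05-12:20.
Length: 1 h 15 min.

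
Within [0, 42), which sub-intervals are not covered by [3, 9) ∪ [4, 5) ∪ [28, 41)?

After merging, the occupied span is [3, 9), [28, 41).
Uncovered inside [0, 42): [0, 3), [9, 28), [41, 42).

[0, 3) ∪ [9, 28) ∪ [41, 42)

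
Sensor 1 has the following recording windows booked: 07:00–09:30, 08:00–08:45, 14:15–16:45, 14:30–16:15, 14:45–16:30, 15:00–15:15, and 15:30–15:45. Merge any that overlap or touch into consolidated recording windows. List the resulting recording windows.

07:00–09:30, 14:15–16:45

08:00–08:45 overlaps/touches 07:00–09:30 → extend to 07:00–09:30.
14:15–16:45 is disjoint → start new block.
14:30–16:15 overlaps/touches 14:15–16:45 → extend to 14:15–16:45.
14:45–16:30 overlaps/touches 14:15–16:45 → extend to 14:15–16:45.
15:00–15:15 overlaps/touches 14:15–16:45 → extend to 14:15–16:45.
15:30–15:45 overlaps/touches 14:15–16:45 → extend to 14:15–16:45.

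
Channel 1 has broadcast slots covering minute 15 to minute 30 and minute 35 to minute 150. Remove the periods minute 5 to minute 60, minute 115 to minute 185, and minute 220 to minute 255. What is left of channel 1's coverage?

minute 15 to minute 30: fully covered by B → removed.
minute 35 to minute 150 minus B → minute 60 to minute 115.

minute 60 to minute 115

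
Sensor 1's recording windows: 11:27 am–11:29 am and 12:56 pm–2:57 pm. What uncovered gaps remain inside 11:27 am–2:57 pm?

The merged coverage is 11:27 am–11:29 am, 12:56 pm–2:57 pm.
Uncovered inside 11:27 am–2:57 pm: 11:29 am–12:56 pm.

11:29 am–12:56 pm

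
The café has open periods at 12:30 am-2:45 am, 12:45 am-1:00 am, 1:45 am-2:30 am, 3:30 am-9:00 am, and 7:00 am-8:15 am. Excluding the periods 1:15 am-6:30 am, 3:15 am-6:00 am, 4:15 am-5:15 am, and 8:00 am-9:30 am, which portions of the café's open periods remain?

Merge the first list: 12:30 am–2:45 am, 3:30 am–9:00 am.
Merge the second list: 1:15 am–6:30 am, 8:00 am–9:30 am.
12:30 am–2:45 am minus B → 12:30 am–1:15 am.
3:30 am–9:00 am minus B → 6:30 am–8:00 am.

12:30 am–1:15 am, 6:30 am–8:00 am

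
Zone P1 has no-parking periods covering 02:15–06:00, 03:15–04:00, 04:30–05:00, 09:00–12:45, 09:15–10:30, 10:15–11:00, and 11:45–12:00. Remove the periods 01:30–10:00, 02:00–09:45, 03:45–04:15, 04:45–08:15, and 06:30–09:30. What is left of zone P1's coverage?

10:00–12:45

First set merges to 02:15–06:00, 09:00–12:45.
Second set merges to 01:30–10:00.
02:15–06:00: entirely removed.
09:00–12:45 \ B = 10:00–12:45.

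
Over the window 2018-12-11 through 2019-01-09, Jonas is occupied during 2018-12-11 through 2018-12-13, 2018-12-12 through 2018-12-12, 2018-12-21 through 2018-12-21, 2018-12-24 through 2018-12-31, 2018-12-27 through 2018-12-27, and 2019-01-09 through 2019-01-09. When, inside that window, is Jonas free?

2018-12-14 through 2018-12-20, 2018-12-22 through 2018-12-23, 2019-01-01 through 2019-01-08

Covered (merged): 2018-12-11 through 2018-12-13, 2018-12-21 through 2018-12-21, 2018-12-24 through 2018-12-31, 2019-01-09 through 2019-01-09.
Complement within 2018-12-11 through 2019-01-09: 2018-12-14 through 2018-12-20, 2018-12-22 through 2018-12-23, 2019-01-01 through 2019-01-08.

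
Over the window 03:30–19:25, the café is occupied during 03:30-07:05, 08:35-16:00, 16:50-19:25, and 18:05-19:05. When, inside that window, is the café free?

07:05–08:35, 16:00–16:50

Covered (merged): 03:30–07:05, 08:35–16:00, 16:50–19:25.
Complement within 03:30–19:25: 07:05–08:35, 16:00–16:50.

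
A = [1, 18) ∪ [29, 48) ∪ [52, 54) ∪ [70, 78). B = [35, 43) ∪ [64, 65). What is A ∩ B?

[35, 43)

[1, 18) falls entirely outside B.
[29, 48) overlaps B on [35, 43).
[52, 54) falls entirely outside B.
[70, 78) falls entirely outside B.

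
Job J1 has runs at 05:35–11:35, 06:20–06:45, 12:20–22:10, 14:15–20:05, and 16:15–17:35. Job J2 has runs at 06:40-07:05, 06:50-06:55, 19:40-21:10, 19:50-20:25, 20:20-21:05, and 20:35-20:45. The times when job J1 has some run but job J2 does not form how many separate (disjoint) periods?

4

Merge the first list: 05:35–11:35, 12:20–22:10.
Merge the second list: 06:40–07:05, 19:40–21:10.
A \ B = 05:35–06:40, 07:05–11:35, 12:20–19:40, 21:10–22:10.
That is 4 disjoint pieces.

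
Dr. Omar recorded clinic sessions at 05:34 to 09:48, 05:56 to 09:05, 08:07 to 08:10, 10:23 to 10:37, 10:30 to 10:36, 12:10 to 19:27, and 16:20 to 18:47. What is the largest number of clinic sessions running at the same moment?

At 08:07, 3 of the intervals are simultaneously active.
No point has more.

3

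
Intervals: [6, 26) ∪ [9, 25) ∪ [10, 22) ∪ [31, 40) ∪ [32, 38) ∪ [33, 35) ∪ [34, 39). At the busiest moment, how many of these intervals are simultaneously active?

Sweep endpoints in order; track running count of active intervals.
Peak of 4 reached at 34.

4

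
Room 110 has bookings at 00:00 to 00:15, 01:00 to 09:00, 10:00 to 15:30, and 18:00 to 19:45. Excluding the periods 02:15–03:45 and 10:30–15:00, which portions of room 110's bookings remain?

00:00–00:15: nothing removed.
01:00–09:00 \ B = 01:00–02:15, 03:45–09:00.
10:00–15:30 \ B = 10:00–10:30, 15:00–15:30.
18:00–19:45: nothing removed.

00:00–00:15, 01:00–02:15, 03:45–09:00, 10:00–10:30, 15:00–15:30, 18:00–19:45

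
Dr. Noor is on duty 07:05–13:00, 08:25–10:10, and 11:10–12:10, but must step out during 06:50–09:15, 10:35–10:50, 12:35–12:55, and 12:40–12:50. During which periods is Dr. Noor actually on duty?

Merge the first list: 07:05–13:00.
Merge the second list: 06:50–09:15, 10:35–10:50, 12:35–12:55.
07:05–13:00 with B removed leaves 09:15–10:35, 10:50–12:35, 12:55–13:00.

09:15–10:35, 10:50–12:35, 12:55–13:00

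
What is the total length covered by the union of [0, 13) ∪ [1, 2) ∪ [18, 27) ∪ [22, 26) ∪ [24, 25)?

Merged: [0, 13), [18, 27).
Lengths: 13 + 9 = 22.

22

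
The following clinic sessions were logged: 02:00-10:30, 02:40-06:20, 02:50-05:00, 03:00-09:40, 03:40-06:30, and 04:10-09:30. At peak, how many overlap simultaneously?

At 04:10, 6 of the intervals are simultaneously active.
No point has more.

6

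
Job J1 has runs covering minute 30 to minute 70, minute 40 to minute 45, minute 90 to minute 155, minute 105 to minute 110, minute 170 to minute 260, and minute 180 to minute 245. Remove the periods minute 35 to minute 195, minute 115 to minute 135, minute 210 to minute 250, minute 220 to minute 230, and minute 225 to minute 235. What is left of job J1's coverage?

First set merges to minute 30 to minute 70, minute 90 to minute 155, minute 170 to minute 260.
Second set merges to minute 35 to minute 195, minute 210 to minute 250.
minute 30 to minute 70 minus B → minute 30 to minute 35.
minute 90 to minute 155: fully covered by B → removed.
minute 170 to minute 260 minus B → minute 195 to minute 210, minute 250 to minute 260.

minute 30 to minute 35, minute 195 to minute 210, minute 250 to minute 260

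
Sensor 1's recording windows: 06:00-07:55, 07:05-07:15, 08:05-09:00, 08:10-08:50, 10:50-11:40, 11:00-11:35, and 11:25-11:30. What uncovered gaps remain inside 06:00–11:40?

The merged coverage is 06:00-07:55, 08:05-09:00, 10:50-11:40.
Uncovered inside 06:00-11:40: 07:55-08:05, 09:00-10:50.

07:55-08:05, 09:00-10:50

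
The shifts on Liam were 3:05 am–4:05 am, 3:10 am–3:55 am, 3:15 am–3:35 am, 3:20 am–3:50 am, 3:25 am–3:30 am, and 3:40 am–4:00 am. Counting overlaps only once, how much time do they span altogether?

Merged: 3:05 am–4:05 am.
Length: 1 h.

1 h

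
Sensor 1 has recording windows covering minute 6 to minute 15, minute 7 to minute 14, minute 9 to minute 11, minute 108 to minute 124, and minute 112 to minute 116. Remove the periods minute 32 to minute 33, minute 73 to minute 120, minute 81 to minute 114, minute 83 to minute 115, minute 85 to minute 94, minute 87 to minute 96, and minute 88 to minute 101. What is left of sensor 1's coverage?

minute 6 to minute 15, minute 120 to minute 124

First set merges to minute 6 to minute 15, minute 108 to minute 124.
Second set merges to minute 32 to minute 33, minute 73 to minute 120.
minute 6 to minute 15 is untouched.
minute 108 to minute 124 with B removed leaves minute 120 to minute 124.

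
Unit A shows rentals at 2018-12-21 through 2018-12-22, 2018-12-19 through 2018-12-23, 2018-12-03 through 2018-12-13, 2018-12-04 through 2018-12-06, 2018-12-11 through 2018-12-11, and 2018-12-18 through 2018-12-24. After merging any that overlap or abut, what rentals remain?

Sort by start: 2018-12-03 through 2018-12-13, 2018-12-04 through 2018-12-06, 2018-12-11 through 2018-12-11, 2018-12-18 through 2018-12-24, 2018-12-19 through 2018-12-23, 2018-12-21 through 2018-12-22.
2018-12-04 through 2018-12-06 overlaps/touches 2018-12-03 through 2018-12-13 → extend to 2018-12-03 through 2018-12-13.
2018-12-11 through 2018-12-11 overlaps/touches 2018-12-03 through 2018-12-13 → extend to 2018-12-03 through 2018-12-13.
2018-12-18 through 2018-12-24 is disjoint → start new block.
2018-12-19 through 2018-12-23 overlaps/touches 2018-12-18 through 2018-12-24 → extend to 2018-12-18 through 2018-12-24.
2018-12-21 through 2018-12-22 overlaps/touches 2018-12-18 through 2018-12-24 → extend to 2018-12-18 through 2018-12-24.

2018-12-03 through 2018-12-13, 2018-12-18 through 2018-12-24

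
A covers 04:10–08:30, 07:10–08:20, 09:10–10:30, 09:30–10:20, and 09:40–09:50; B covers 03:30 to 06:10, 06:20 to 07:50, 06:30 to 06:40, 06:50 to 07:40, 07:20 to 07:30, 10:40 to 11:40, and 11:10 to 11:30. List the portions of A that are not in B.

First set merges to 04:10–08:30, 09:10–10:30.
Second set merges to 03:30–06:10, 06:20–07:50, 10:40–11:40.
04:10–08:30 with B removed leaves 06:10–06:20, 07:50–08:30.
09:10–10:30 is untouched.

06:10–06:20, 07:50–08:30, 09:10–10:30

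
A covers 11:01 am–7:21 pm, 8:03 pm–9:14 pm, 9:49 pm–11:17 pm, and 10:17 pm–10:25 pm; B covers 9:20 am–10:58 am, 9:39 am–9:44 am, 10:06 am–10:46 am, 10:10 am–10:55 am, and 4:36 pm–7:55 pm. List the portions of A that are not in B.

A, merged: 11:01 am-7:21 pm, 8:03 pm-9:14 pm, 9:49 pm-11:17 pm.
B, merged: 9:20 am-10:58 am, 4:36 pm-7:55 pm.
11:01 am-7:21 pm with B removed leaves 11:01 am-4:36 pm.
8:03 pm-9:14 pm is untouched.
9:49 pm-11:17 pm is untouched.

11:01 am-4:36 pm, 8:03 pm-9:14 pm, 9:49 pm-11:17 pm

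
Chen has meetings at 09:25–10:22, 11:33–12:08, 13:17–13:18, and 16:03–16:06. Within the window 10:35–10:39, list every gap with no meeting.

Covered (merged): 09:25-10:22, 11:33-12:08, 13:17-13:18, 16:03-16:06.
Gaps within 10:35-10:39: 10:35-10:39.

10:35-10:39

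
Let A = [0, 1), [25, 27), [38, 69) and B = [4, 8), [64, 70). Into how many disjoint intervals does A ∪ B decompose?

A ∪ B = [0, 1), [4, 8), [25, 27), [38, 70).
That is 4 disjoint pieces.

4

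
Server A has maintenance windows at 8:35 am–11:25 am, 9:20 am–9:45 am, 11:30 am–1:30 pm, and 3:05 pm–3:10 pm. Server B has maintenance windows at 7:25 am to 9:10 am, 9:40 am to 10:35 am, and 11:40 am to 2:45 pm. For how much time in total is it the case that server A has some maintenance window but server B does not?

First set merges to 8:35 am–11:25 am, 11:30 am–1:30 pm, 3:05 pm–3:10 pm.
A \ B = 9:10 am–9:40 am, 10:35 am–11:25 am, 11:30 am–11:40 am, 3:05 pm–3:10 pm.
Total: 30 min + 50 min + 10 min + 5 min = 1 h 35 min.

1 h 35 min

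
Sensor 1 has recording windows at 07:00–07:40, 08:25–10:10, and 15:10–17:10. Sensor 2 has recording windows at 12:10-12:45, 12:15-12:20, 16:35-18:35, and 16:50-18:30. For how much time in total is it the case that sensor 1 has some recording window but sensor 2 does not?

3 h 50 min

Merge the second list: 12:10-12:45, 16:35-18:35.
A \ B = 07:00-07:40, 08:25-10:10, 15:10-16:35.
Total: 40 min + 1 h 45 min + 1 h 25 min = 3 h 50 min.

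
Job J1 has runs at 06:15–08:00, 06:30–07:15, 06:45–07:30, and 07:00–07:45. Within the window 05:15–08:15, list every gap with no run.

The merged coverage is 06:15–08:00.
Uncovered inside 05:15–08:15: 05:15–06:15, 08:00–08:15.

05:15–06:15, 08:00–08:15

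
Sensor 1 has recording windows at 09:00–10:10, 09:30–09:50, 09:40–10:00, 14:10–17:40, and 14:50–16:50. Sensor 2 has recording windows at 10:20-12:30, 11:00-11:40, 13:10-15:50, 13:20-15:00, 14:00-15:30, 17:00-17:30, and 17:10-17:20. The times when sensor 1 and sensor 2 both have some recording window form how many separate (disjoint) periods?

Merge the first list: 09:00-10:10, 14:10-17:40.
Merge the second list: 10:20-12:30, 13:10-15:50, 17:00-17:30.
A ∩ B = 14:10-15:50, 17:00-17:30.
That is 2 disjoint pieces.

2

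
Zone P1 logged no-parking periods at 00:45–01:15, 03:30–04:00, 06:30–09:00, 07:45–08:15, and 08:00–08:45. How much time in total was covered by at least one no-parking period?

3 h 30 min

Merged: 00:45-01:15, 03:30-04:00, 06:30-09:00.
Lengths: 30 min + 30 min + 2 h 30 min = 3 h 30 min.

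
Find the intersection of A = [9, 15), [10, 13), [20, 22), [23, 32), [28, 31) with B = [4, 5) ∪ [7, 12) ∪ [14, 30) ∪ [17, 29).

A, merged: [9, 15), [20, 22), [23, 32).
B, merged: [4, 5), [7, 12), [14, 30).
[9, 15) meets the second set on [9, 12), [14, 15).
[20, 22) meets the second set on [20, 22).
[23, 32) meets the second set on [23, 30).

[9, 12) ∪ [14, 15) ∪ [20, 22) ∪ [23, 30)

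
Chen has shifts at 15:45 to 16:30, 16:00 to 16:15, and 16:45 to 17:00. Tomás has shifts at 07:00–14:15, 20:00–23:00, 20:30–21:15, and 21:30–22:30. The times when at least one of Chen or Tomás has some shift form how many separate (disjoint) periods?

4

A, merged: 15:45-16:30, 16:45-17:00.
B, merged: 07:00-14:15, 20:00-23:00.
A ∪ B = 07:00-14:15, 15:45-16:30, 16:45-17:00, 20:00-23:00.
That is 4 disjoint pieces.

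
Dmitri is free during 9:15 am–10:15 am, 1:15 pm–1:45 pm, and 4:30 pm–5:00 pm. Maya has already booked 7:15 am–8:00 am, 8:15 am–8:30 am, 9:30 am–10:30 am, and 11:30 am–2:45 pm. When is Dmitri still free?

9:15 am–10:15 am \ B = 9:15 am–9:30 am.
1:15 pm–1:45 pm: entirely removed.
4:30 pm–5:00 pm: nothing removed.

9:15 am–9:30 am, 4:30 pm–5:00 pm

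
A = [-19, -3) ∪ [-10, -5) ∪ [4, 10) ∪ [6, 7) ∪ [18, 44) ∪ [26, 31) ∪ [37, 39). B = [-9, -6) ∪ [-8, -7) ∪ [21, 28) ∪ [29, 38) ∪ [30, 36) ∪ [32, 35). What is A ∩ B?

[-9, -6) ∪ [21, 28) ∪ [29, 38)

Merge the first list: [-19, -3), [4, 10), [18, 44).
Merge the second list: [-9, -6), [21, 28), [29, 38).
[-19, -3) ∩ B → [-9, -6).
[4, 10) meets no B interval.
[18, 44) ∩ B → [21, 28), [29, 38).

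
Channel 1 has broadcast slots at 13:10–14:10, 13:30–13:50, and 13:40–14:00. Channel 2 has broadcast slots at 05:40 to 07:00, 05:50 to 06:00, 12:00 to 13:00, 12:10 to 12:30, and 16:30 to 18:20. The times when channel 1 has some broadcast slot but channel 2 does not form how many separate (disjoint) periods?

First set merges to 13:10-14:10.
Second set merges to 05:40-07:00, 12:00-13:00, 16:30-18:20.
A \ B = 13:10-14:10.
That is 1 disjoint piece.

1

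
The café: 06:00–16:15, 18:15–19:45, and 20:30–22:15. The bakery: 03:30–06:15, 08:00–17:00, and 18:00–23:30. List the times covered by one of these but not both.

03:30–06:00, 06:15–08:00, 16:15–17:00, 18:00–18:15, 19:45–20:30, 22:15–23:30

A but not B: 06:15–08:00.
B but not A: 03:30–06:00, 16:15–17:00, 18:00–18:15, 19:45–20:30, 22:15–23:30.
Combining gives A △ B.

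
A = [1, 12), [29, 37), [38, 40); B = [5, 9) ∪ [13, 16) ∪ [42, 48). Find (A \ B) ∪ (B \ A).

[1, 5) ∪ [9, 12) ∪ [13, 16) ∪ [29, 37) ∪ [38, 40) ∪ [42, 48)

A but not B: [1, 5), [9, 12), [29, 37), [38, 40).
B but not A: [13, 16), [42, 48).
Combining gives A △ B.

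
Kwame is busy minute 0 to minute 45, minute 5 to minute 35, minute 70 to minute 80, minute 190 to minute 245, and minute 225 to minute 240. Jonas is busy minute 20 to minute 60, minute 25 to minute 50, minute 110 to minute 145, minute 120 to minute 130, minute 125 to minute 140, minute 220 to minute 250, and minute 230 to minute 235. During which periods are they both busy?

Merge the first list: minute 0 to minute 45, minute 70 to minute 80, minute 190 to minute 245.
Merge the second list: minute 20 to minute 60, minute 110 to minute 145, minute 220 to minute 250.
minute 0 to minute 45 overlaps B on minute 20 to minute 45.
minute 70 to minute 80 falls entirely outside B.
minute 190 to minute 245 overlaps B on minute 220 to minute 245.

minute 20 to minute 45, minute 220 to minute 245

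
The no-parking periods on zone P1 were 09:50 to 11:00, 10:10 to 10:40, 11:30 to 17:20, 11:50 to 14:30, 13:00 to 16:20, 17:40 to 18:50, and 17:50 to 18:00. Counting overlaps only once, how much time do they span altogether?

8 h 10 min

Merged: 09:50–11:00, 11:30–17:20, 17:40–18:50.
Lengths: 1 h 10 min + 5 h 50 min + 1 h 10 min = 8 h 10 min.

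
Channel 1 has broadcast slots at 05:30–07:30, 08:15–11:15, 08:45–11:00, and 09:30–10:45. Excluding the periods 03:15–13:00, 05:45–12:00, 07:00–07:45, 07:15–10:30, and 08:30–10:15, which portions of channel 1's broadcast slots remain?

none

Merge the first list: 05:30-07:30, 08:15-11:15.
Merge the second list: 03:15-13:00.
05:30-07:30 lies entirely inside B → drops out.
08:15-11:15 lies entirely inside B → drops out.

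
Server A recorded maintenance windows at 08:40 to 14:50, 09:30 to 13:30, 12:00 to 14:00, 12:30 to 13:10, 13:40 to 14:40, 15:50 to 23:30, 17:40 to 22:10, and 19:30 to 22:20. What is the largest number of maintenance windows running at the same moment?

At 12:30, 4 of the intervals are simultaneously active.
No point has more.

4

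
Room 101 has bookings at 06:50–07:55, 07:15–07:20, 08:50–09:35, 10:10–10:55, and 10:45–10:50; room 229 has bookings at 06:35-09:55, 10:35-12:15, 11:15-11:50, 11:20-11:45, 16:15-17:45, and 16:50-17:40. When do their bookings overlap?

Merge the first list: 06:50–07:55, 08:50–09:35, 10:10–10:55.
Merge the second list: 06:35–09:55, 10:35–12:15, 16:15–17:45.
06:50–07:55 meets the second set on 06:50–07:55.
08:50–09:35 meets the second set on 08:50–09:35.
10:10–10:55 meets the second set on 10:35–10:55.

06:50–07:55, 08:50–09:35, 10:35–10:55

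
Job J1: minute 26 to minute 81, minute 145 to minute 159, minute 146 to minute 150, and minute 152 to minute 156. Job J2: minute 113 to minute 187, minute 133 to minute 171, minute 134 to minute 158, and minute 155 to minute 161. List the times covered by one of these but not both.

A, merged: minute 26 to minute 81, minute 145 to minute 159.
B, merged: minute 113 to minute 187.
A but not B: minute 26 to minute 81.
B but not A: minute 113 to minute 145, minute 159 to minute 187.
Combining gives A △ B.

minute 26 to minute 81, minute 113 to minute 145, minute 159 to minute 187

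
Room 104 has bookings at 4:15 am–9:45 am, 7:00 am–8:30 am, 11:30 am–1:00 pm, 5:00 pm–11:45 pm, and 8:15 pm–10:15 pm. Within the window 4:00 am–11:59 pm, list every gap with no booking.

4:00 am–4:15 am, 9:45 am–11:30 am, 1:00 pm–5:00 pm, 11:45 pm–11:59 pm

Covered (merged): 4:15 am–9:45 am, 11:30 am–1:00 pm, 5:00 pm–11:45 pm.
Gaps within 4:00 am–11:59 pm: 4:00 am–4:15 am, 9:45 am–11:30 am, 1:00 pm–5:00 pm, 11:45 pm–11:59 pm.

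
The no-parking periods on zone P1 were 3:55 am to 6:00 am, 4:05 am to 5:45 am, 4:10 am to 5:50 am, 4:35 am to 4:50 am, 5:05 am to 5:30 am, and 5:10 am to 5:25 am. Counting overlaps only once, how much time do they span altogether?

2 h 5 min

Merged: 3:55 am-6:00 am.
Length: 2 h 5 min.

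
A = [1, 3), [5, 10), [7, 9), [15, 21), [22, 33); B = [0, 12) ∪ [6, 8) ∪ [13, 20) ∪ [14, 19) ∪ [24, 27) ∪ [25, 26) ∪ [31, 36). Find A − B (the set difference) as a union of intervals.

[20, 21) ∪ [22, 24) ∪ [27, 31)

First set merges to [1, 3), [5, 10), [15, 21), [22, 33).
Second set merges to [0, 12), [13, 20), [24, 27), [31, 36).
[1, 3): fully covered by B → removed.
[5, 10): fully covered by B → removed.
[15, 21) minus B → [20, 21).
[22, 33) minus B → [22, 24), [27, 31).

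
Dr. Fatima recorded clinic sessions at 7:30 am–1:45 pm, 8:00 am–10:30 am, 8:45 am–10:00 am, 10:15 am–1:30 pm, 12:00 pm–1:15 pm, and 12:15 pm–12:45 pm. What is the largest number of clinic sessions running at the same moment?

4

At 12:15 pm, 4 of the intervals are simultaneously active.
No point has more.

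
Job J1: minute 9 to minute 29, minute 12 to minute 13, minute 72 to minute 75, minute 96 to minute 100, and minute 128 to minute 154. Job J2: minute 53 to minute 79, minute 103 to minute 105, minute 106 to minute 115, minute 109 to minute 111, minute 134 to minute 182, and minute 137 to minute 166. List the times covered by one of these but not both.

minute 9 to minute 29, minute 53 to minute 72, minute 75 to minute 79, minute 96 to minute 100, minute 103 to minute 105, minute 106 to minute 115, minute 128 to minute 134, minute 154 to minute 182

A, merged: minute 9 to minute 29, minute 72 to minute 75, minute 96 to minute 100, minute 128 to minute 154.
B, merged: minute 53 to minute 79, minute 103 to minute 105, minute 106 to minute 115, minute 134 to minute 182.
Only in the first: minute 9 to minute 29, minute 96 to minute 100, minute 128 to minute 134.
Only in the second: minute 53 to minute 72, minute 75 to minute 79, minute 103 to minute 105, minute 106 to minute 115, minute 154 to minute 182.
Together these are the periods covered by exactly one.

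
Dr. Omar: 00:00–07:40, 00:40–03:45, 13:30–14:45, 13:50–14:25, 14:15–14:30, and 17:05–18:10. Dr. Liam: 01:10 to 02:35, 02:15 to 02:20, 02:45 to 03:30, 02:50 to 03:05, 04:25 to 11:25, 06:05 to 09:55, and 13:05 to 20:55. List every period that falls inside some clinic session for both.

01:10–02:35, 02:45–03:30, 04:25–07:40, 13:30–14:45, 17:05–18:10

A, merged: 00:00–07:40, 13:30–14:45, 17:05–18:10.
B, merged: 01:10–02:35, 02:45–03:30, 04:25–11:25, 13:05–20:55.
00:00–07:40 overlaps B on 01:10–02:35, 02:45–03:30, 04:25–07:40.
13:30–14:45 overlaps B on 13:30–14:45.
17:05–18:10 overlaps B on 17:05–18:10.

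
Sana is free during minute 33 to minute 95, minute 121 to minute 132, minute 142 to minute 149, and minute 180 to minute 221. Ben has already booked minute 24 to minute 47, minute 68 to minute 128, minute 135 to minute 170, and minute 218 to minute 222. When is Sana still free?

minute 47 to minute 68, minute 128 to minute 132, minute 180 to minute 218

minute 33 to minute 95 \ B = minute 47 to minute 68.
minute 121 to minute 132 \ B = minute 128 to minute 132.
minute 142 to minute 149: entirely removed.
minute 180 to minute 221 \ B = minute 180 to minute 218.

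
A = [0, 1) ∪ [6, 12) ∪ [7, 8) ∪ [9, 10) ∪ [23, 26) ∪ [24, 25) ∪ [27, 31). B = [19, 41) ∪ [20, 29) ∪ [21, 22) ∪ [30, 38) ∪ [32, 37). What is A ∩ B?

First set merges to [0, 1), [6, 12), [23, 26), [27, 31).
Second set merges to [19, 41).
[0, 1) meets no B interval.
[6, 12) meets no B interval.
[23, 26) ∩ B → [23, 26).
[27, 31) ∩ B → [27, 31).

[23, 26) ∪ [27, 31)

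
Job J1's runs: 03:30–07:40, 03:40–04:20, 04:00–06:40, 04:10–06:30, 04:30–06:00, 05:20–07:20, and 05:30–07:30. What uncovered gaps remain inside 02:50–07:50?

The merged coverage is 03:30-07:40.
Uncovered inside 02:50-07:50: 02:50-03:30, 07:40-07:50.

02:50-03:30, 07:40-07:50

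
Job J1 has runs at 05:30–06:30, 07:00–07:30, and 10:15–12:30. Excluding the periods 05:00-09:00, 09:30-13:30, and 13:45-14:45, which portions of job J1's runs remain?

05:30-06:30: fully covered by B → removed.
07:00-07:30: fully covered by B → removed.
10:15-12:30: fully covered by B → removed.

none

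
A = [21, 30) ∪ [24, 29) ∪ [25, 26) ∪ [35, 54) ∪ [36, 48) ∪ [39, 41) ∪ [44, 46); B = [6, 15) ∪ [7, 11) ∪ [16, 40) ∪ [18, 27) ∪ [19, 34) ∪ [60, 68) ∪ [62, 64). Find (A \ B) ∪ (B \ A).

[6, 15) ∪ [16, 21) ∪ [30, 35) ∪ [40, 54) ∪ [60, 68)

A, merged: [21, 30), [35, 54).
B, merged: [6, 15), [16, 40), [60, 68).
Only in the first: [40, 54).
Only in the second: [6, 15), [16, 21), [30, 35), [60, 68).
Together these are the periods covered by exactly one.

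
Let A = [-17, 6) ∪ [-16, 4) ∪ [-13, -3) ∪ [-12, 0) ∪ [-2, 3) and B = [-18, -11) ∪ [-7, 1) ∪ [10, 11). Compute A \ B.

Merge the first list: [-17, 6).
[-17, 6) minus B → [-11, -7), [1, 6).

[-11, -7) ∪ [1, 6)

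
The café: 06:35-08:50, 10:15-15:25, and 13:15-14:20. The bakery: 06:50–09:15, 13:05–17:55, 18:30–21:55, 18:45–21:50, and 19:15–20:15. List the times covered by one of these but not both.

06:35-06:50, 08:50-09:15, 10:15-13:05, 15:25-17:55, 18:30-21:55

A, merged: 06:35-08:50, 10:15-15:25.
B, merged: 06:50-09:15, 13:05-17:55, 18:30-21:55.
Only in the first: 06:35-06:50, 10:15-13:05.
Only in the second: 08:50-09:15, 15:25-17:55, 18:30-21:55.
Together these are the periods covered by exactly one.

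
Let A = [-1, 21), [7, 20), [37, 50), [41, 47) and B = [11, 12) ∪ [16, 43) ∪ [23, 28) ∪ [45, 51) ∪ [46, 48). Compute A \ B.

First set merges to [-1, 21), [37, 50).
Second set merges to [11, 12), [16, 43), [45, 51).
[-1, 21) with B removed leaves [-1, 11), [12, 16).
[37, 50) with B removed leaves [43, 45).

[-1, 11) ∪ [12, 16) ∪ [43, 45)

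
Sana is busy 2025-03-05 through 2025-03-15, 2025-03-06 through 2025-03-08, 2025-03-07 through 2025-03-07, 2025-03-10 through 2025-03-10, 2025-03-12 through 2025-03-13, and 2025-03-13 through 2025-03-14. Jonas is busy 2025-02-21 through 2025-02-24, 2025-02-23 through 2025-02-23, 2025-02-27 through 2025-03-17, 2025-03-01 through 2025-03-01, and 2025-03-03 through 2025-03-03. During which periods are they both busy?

2025-03-05 through 2025-03-15

Merge the first list: 2025-03-05 through 2025-03-15.
Merge the second list: 2025-02-21 through 2025-02-24, 2025-02-27 through 2025-03-17.
2025-03-05 through 2025-03-15 meets the second set on 2025-03-05 through 2025-03-15.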